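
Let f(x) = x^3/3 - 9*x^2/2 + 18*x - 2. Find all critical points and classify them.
f'(x) = x^2 - 9*x + 18

Solve f'(x) = 0:
  Factor: x^2 - 9*x + 18 = (x - 6)*(x - 3) = 0.
  ⇒ x = 3, 6

f''(x) = 2*x - 9
Second-derivative test at each critical point:
  f''(3) = -3 < 0 → local maximum
  f''(6) = 3 > 0 → local minimum

Critical points: x = 3 (local maximum); x = 6 (local minimum)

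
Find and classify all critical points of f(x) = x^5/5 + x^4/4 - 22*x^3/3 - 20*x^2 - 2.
f'(x) = x*(x^3 + x^2 - 22*x - 40)

Solve f'(x) = 0:
  Factor: x^4 + x^3 - 22*x^2 - 40*x = x*(x - 5)*(x + 2)*(x + 4) = 0.
  ⇒ x = -4, -2, 0, 5

f''(x) = 4*x^3 + 3*x^2 - 44*x - 40
Second-derivative test at each critical point:
  f''(-4) = -72 < 0 → local maximum
  f''(-2) = 28 > 0 → local minimum
  f''(0) = -40 < 0 → local maximum
  f''(5) = 315 > 0 → local minimum

Critical points: x = -4 (local maximum); x = -2 (local minimum); x = 0 (local maximum); x = 5 (local minimum)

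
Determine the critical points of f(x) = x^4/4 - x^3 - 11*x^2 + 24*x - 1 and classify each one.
f'(x) = x^3 - 3*x^2 - 22*x + 24

Solve f'(x) = 0:
  Factor: x^3 - 3*x^2 - 22*x + 24 = (x - 6)*(x - 1)*(x + 4) = 0.
  ⇒ x = -4, 1, 6

f''(x) = 3*x^2 - 6*x - 22
Second-derivative test at each critical point:
  f''(-4) = 50 > 0 → local minimum
  f''(1) = -25 < 0 → local maximum
  f''(6) = 50 > 0 → local minimum

Critical points: x = -4 (local minimum); x = 1 (local maximum); x = 6 (local minimum)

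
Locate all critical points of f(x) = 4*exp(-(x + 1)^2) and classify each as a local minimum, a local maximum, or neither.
f'(x) = 8*(-x - 1)*exp(-(x + 1)^2)

Solve f'(x) = 0:
  f'(x) = (-8*x - 8)·exp(-(x + 1)^2) and exp(-(x + 1)^2) > 0 for every x, so f'(x) = 0 ⇔ -8*x - 8 = 0.
  Factor: -8*x - 8 = -8*(x + 1) = 0.
  ⇒ x = -1

f''(x) = 8*(2*(x + 1)^2 - 1)*exp(-(x + 1)^2)
Second-derivative test at each critical point:
  f''(-1) = -8 < 0 → local maximum

Critical points: x = -1 (local maximum)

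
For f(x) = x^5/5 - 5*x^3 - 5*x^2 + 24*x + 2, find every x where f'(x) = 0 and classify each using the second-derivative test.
f'(x) = x^4 - 15*x^2 - 10*x + 24

Solve f'(x) = 0:
  Factor: x^4 - 15*x^2 - 10*x + 24 = (x - 4)*(x - 1)*(x + 2)*(x + 3) = 0.
  ⇒ x = -3, -2, 1, 4

f''(x) = 4*x^3 - 30*x - 10
Second-derivative test at each critical point:
  f''(-3) = -28 < 0 → local maximum
  f''(-2) = 18 > 0 → local minimum
  f''(1) = -36 < 0 → local maximum
  f''(4) = 126 > 0 → local minimum

Critical points: x = -3 (local maximum); x = -2 (local minimum); x = 1 (local maximum); x = 4 (local minimum)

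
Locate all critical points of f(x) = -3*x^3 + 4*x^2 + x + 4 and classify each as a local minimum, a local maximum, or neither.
f'(x) = -9*x^2 + 8*x + 1

Solve f'(x) = 0:
  Factor: -9*x^2 + 8*x + 1 = -(x - 1)*(9*x + 1) = 0.
  ⇒ x = -1/9, 1

f''(x) = 8 - 18*x
Second-derivative test at each critical point:
  f''(-1/9) = 10 > 0 → local minimum
  f''(1) = -10 < 0 → local maximum

Critical points: x = -1/9 (local minimum); x = 1 (local maximum)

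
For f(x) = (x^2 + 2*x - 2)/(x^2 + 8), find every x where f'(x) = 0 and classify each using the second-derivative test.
f'(x) = 2*(-x^2 + 10*x + 8)/(x^4 + 16*x^2 + 64)

Solve f'(x) = 0:
  f'(x) = -2*(x^2 - 10*x - 8)/(x^2 + 8)^2; the denominator is positive wherever f is defined, so f'(x) = 0 ⇔ -2*x^2 + 20*x + 16 = 0.
  Factor: -2*x^2 + 20*x + 16 = -2*(x^2 - 10*x - 8); x^2 - 10*x - 8 = 0 has no rational roots; quadratic formula: x = (10 ± √132)/2.
  ⇒ x = 5 - sqrt(33) ≈ -0.7446, 5 + sqrt(33) ≈ 10.7446

f''(x) = 4*(x^3 - 15*x^2 - 24*x + 40)/(x^6 + 24*x^4 + 192*x^2 + 512)
Second-derivative test at each critical point:
  f''(-0.7446) = 0.3140 > 0 → local minimum
  f''(10.7446) = -0.0015 < 0 → local maximum

Critical points: x = 5 - sqrt(33) ≈ -0.7446 (local minimum); x = 5 + sqrt(33) ≈ 10.7446 (local maximum)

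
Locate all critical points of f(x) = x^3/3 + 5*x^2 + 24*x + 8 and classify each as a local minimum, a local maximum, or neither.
f'(x) = x^2 + 10*x + 24

Solve f'(x) = 0:
  Factor: x^2 + 10*x + 24 = (x + 4)*(x + 6) = 0.
  ⇒ x = -6, -4

f''(x) = 2*x + 10
Second-derivative test at each critical point:
  f''(-6) = -2 < 0 → local maximum
  f''(-4) = 2 > 0 → local minimum

Critical points: x = -6 (local maximum); x = -4 (local minimum)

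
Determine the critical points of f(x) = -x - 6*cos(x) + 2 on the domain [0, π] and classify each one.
f'(x) = 6*sin(x) - 1

Solve f'(x) = 0 on [0, π]:
  f'(x) = 0 ⇔ sin(x) = 1/6, i.e. x = arcsin(1/6) + 2nπ or x = π − arcsin(1/6) + 2nπ; keep the solutions lying in [0, π].
  ⇒ x = asin(1/6) ≈ 0.1674, pi - asin(1/6) ≈ 2.9741

f''(x) = 6*cos(x)
Second-derivative test at each critical point:
  f''(0.1674) = 5.9161 > 0 → local minimum
  f''(2.9741) = -5.9161 < 0 → local maximum

Critical points: x = asin(1/6) ≈ 0.1674 (local minimum); x = pi - asin(1/6) ≈ 2.9741 (local maximum)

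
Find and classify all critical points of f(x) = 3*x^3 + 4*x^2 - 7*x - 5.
f'(x) = 9*x^2 + 8*x - 7

Solve f'(x) = 0:
  9*x^2 + 8*x - 7 = 0 has no rational roots; quadratic formula: x = (-8 ± √316)/18.
  ⇒ x = -sqrt(79)/9 - 4/9 ≈ -1.4320, -4/9 + sqrt(79)/9 ≈ 0.5431

f''(x) = 18*x + 8
Second-derivative test at each critical point:
  f''(-1.4320) = -17.7764 < 0 → local maximum
  f''(0.5431) = 17.7764 > 0 → local minimum

Critical points: x = -sqrt(79)/9 - 4/9 ≈ -1.4320 (local maximum); x = -4/9 + sqrt(79)/9 ≈ 0.5431 (local minimum)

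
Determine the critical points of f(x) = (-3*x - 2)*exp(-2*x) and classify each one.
f'(x) = (6*x + 1)*exp(-2*x)

Solve f'(x) = 0:
  f'(x) = (6*x + 1)·exp(-2*x) and exp(-2*x) > 0 for every x, so f'(x) = 0 ⇔ 6*x + 1 = 0.
  6*x + 1 = 0.
  ⇒ x = -1/6

f''(x) = 4*(1 - 3*x)*exp(-2*x)
Second-derivative test at each critical point:
  f''(-1/6) = 8.3737 > 0 → local minimum

Critical points: x = -1/6 (local minimum)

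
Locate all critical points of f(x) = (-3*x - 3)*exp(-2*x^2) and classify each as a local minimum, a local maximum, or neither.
f'(x) = 3*(4*x*(x + 1) - 1)*exp(-2*x^2)

Solve f'(x) = 0:
  f'(x) = (12*x^2 + 12*x - 3)·exp(-2*x^2) and exp(-2*x^2) > 0 for every x, so f'(x) = 0 ⇔ 12*x^2 + 12*x - 3 = 0.
  Factor: 12*x^2 + 12*x - 3 = 3*(4*x^2 + 4*x - 1); 4*x^2 + 4*x - 1 = 0 has no rational roots; quadratic formula: x = (-4 ± √32)/8.
  ⇒ x = -sqrt(2)/2 - 1/2 ≈ -1.2071, -1/2 + sqrt(2)/2 ≈ 0.2071

f''(x) = 12*(-4*x^2*(x + 1) + 3*x + 1)*exp(-2*x^2)
Second-derivative test at each critical point:
  f''(-1.2071) = -0.9206 < 0 → local maximum
  f''(0.2071) = 15.5754 > 0 → local minimum

Critical points: x = -sqrt(2)/2 - 1/2 ≈ -1.2071 (local maximum); x = -1/2 + sqrt(2)/2 ≈ 0.2071 (local minimum)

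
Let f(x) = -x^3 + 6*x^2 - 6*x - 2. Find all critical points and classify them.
f'(x) = -3*x^2 + 12*x - 6

Solve f'(x) = 0:
  Factor: -3*x^2 + 12*x - 6 = -3*(x^2 - 4*x + 2); x^2 - 4*x + 2 = 0 has no rational roots; quadratic formula: x = (4 ± √8)/2.
  ⇒ x = 2 - sqrt(2) ≈ 0.5858, sqrt(2) + 2 ≈ 3.4142

f''(x) = 12 - 6*x
Second-derivative test at each critical point:
  f''(0.5858) = 8.4853 > 0 → local minimum
  f''(3.4142) = -8.4853 < 0 → local maximum

Critical points: x = 2 - sqrt(2) ≈ 0.5858 (local minimum); x = sqrt(2) + 2 ≈ 3.4142 (local maximum)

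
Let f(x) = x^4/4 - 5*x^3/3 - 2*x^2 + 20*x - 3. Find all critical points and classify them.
f'(x) = x^3 - 5*x^2 - 4*x + 20

Solve f'(x) = 0:
  Factor: x^3 - 5*x^2 - 4*x + 20 = (x - 5)*(x - 2)*(x + 2) = 0.
  ⇒ x = -2, 2, 5

f''(x) = 3*x^2 - 10*x - 4
Second-derivative test at each critical point:
  f''(-2) = 28 > 0 → local minimum
  f''(2) = -12 < 0 → local maximum
  f''(5) = 21 > 0 → local minimum

Critical points: x = -2 (local minimum); x = 2 (local maximum); x = 5 (local minimum)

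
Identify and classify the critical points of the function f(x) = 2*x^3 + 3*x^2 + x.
f'(x) = 6*x^2 + 6*x + 1

Solve f'(x) = 0:
  6*x^2 + 6*x + 1 = 0 has no rational roots; quadratic formula: x = (-6 ± √12)/12.
  ⇒ x = -1/2 - sqrt(3)/6 ≈ -0.7887, -1/2 + sqrt(3)/6 ≈ -0.2113

f''(x) = 12*x + 6
Second-derivative test at each critical point:
  f''(-0.7887) = -3.4641 < 0 → local maximum
  f''(-0.2113) = 3.4641 > 0 → local minimum

Critical points: x = -1/2 - sqrt(3)/6 ≈ -0.7887 (local maximum); x = -1/2 + sqrt(3)/6 ≈ -0.2113 (local minimum)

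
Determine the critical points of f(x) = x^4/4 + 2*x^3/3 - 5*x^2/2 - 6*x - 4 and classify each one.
f'(x) = x^3 + 2*x^2 - 5*x - 6

Solve f'(x) = 0:
  Factor: x^3 + 2*x^2 - 5*x - 6 = (x - 2)*(x + 1)*(x + 3) = 0.
  ⇒ x = -3, -1, 2

f''(x) = 3*x^2 + 4*x - 5
Second-derivative test at each critical point:
  f''(-3) = 10 > 0 → local minimum
  f''(-1) = -6 < 0 → local maximum
  f''(2) = 15 > 0 → local minimum

Critical points: x = -3 (local minimum); x = -1 (local maximum); x = 2 (local minimum)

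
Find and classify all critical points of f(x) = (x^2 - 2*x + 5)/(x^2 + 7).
f'(x) = 2*(x^2 + 2*x - 7)/(x^4 + 14*x^2 + 49)

Solve f'(x) = 0:
  f'(x) = 2*(x^2 + 2*x - 7)/(x^2 + 7)^2; the denominator is positive wherever f is defined, so f'(x) = 0 ⇔ 2*x^2 + 4*x - 14 = 0.
  Factor: 2*x^2 + 4*x - 14 = 2*(x^2 + 2*x - 7); x^2 + 2*x - 7 = 0 has no rational roots; quadratic formula: x = (-2 ± √32)/2.
  ⇒ x = -2*sqrt(2) - 1 ≈ -3.8284, -1 + 2*sqrt(2) ≈ 1.8284

f''(x) = 4*(-x^3 - 3*x^2 + 21*x + 7)/(x^6 + 21*x^4 + 147*x^2 + 343)
Second-derivative test at each critical point:
  f''(-3.8284) = -0.0241 < 0 → local maximum
  f''(1.8284) = 0.1058 > 0 → local minimum

Critical points: x = -2*sqrt(2) - 1 ≈ -3.8284 (local maximum); x = -1 + 2*sqrt(2) ≈ 1.8284 (local minimum)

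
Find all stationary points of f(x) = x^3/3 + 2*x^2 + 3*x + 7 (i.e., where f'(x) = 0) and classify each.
f'(x) = x^2 + 4*x + 3

Solve f'(x) = 0:
  Factor: x^2 + 4*x + 3 = (x + 1)*(x + 3) = 0.
  ⇒ x = -3, -1

f''(x) = 2*x + 4
Second-derivative test at each critical point:
  f''(-3) = -2 < 0 → local maximum
  f''(-1) = 2 > 0 → local minimum

Critical points: x = -3 (local maximum); x = -1 (local minimum)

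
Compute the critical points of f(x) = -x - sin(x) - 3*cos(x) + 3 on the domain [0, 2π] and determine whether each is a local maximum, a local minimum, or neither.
f'(x) = 3*sin(x) - cos(x) - 1

Solve f'(x) = 0 on [0, 2π]:
  f'(x) = 0 ⇔ 3*sin(x) - cos(x) = 1. Write the left side as R·cos(x + φ) with R = √((-1)² + (-3)²) = sqrt(10), cos φ = -sqrt(10)/10, sin φ = -3*sqrt(10)/10; then cos(x + φ) = sqrt(10)/10. Solve for x and keep the solutions lying in [0, 2π].
  ⇒ x = atan(3/4) ≈ 0.6435, pi ≈ 3.1416

f''(x) = sin(x) + 3*cos(x)
Second-derivative test at each critical point:
  f''(0.6435) = 3 > 0 → local minimum
  f''(3.1416) = -3 < 0 → local maximum

Critical points: x = atan(3/4) ≈ 0.6435 (local minimum); x = pi ≈ 3.1416 (local maximum)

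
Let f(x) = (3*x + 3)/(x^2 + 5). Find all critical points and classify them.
f'(x) = 3*(x^2 - 2*x*(x + 1) + 5)/(x^2 + 5)^2

Solve f'(x) = 0:
  f'(x) = -3*(x^2 + 2*x - 5)/(x^2 + 5)^2; the denominator is positive wherever f is defined, so f'(x) = 0 ⇔ -3*x^2 - 6*x + 15 = 0.
  Factor: -3*x^2 - 6*x + 15 = -3*(x^2 + 2*x - 5); x^2 + 2*x - 5 = 0 has no rational roots; quadratic formula: x = (-2 ± √24)/2.
  ⇒ x = -sqrt(6) - 1 ≈ -3.4495, -1 + sqrt(6) ≈ 1.4495

f''(x) = 6*(4*x^2*(x + 1) - (3*x + 1)*(x^2 + 5))/(x^2 + 5)^3
Second-derivative test at each critical point:
  f''(-3.4495) = 0.0515 > 0 → local minimum
  f''(1.4495) = -0.2915 < 0 → local maximum

Critical points: x = -sqrt(6) - 1 ≈ -3.4495 (local minimum); x = -1 + sqrt(6) ≈ 1.4495 (local maximum)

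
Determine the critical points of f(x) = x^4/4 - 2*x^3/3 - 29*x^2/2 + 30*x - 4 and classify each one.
f'(x) = x^3 - 2*x^2 - 29*x + 30

Solve f'(x) = 0:
  Factor: x^3 - 2*x^2 - 29*x + 30 = (x - 6)*(x - 1)*(x + 5) = 0.
  ⇒ x = -5, 1, 6

f''(x) = 3*x^2 - 4*x - 29
Second-derivative test at each critical point:
  f''(-5) = 66 > 0 → local minimum
  f''(1) = -30 < 0 → local maximum
  f''(6) = 55 > 0 → local minimum

Critical points: x = -5 (local minimum); x = 1 (local maximum); x = 6 (local minimum)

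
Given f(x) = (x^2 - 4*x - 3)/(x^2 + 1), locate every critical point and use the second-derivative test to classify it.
f'(x) = 4*(x^2 + 2*x - 1)/(x^4 + 2*x^2 + 1)

Solve f'(x) = 0:
  f'(x) = 4*(x^2 + 2*x - 1)/(x^2 + 1)^2; the denominator is positive wherever f is defined, so f'(x) = 0 ⇔ 4*x^2 + 8*x - 4 = 0.
  Factor: 4*x^2 + 8*x - 4 = 4*(x^2 + 2*x - 1); x^2 + 2*x - 1 = 0 has no rational roots; quadratic formula: x = (-2 ± √8)/2.
  ⇒ x = -sqrt(2) - 1 ≈ -2.4142, -1 + sqrt(2) ≈ 0.4142

f''(x) = 8*(-x^3 - 3*x^2 + 3*x + 1)/(x^6 + 3*x^4 + 3*x^2 + 1)
Second-derivative test at each critical point:
  f''(-2.4142) = -0.2426 < 0 → local maximum
  f''(0.4142) = 8.2426 > 0 → local minimum

Critical points: x = -sqrt(2) - 1 ≈ -2.4142 (local maximum); x = -1 + sqrt(2) ≈ 0.4142 (local minimum)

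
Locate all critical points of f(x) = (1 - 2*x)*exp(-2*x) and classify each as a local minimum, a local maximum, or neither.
f'(x) = 4*(x - 1)*exp(-2*x)

Solve f'(x) = 0:
  f'(x) = (4*x - 4)·exp(-2*x) and exp(-2*x) > 0 for every x, so f'(x) = 0 ⇔ 4*x - 4 = 0.
  Factor: 4*x - 4 = 4*(x - 1) = 0.
  ⇒ x = 1

f''(x) = 4*(3 - 2*x)*exp(-2*x)
Second-derivative test at each critical point:
  f''(1) = 0.5413 > 0 → local minimum

Critical points: x = 1 (local minimum)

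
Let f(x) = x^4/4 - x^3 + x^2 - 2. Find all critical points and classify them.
f'(x) = x*(x^2 - 3*x + 2)

Solve f'(x) = 0:
  Factor: x^3 - 3*x^2 + 2*x = x*(x - 2)*(x - 1) = 0.
  ⇒ x = 0, 1, 2

f''(x) = 3*x^2 - 6*x + 2
Second-derivative test at each critical point:
  f''(0) = 2 > 0 → local minimum
  f''(1) = -1 < 0 → local maximum
  f''(2) = 2 > 0 → local minimum

Critical points: x = 0 (local minimum); x = 1 (local maximum); x = 2 (local minimum)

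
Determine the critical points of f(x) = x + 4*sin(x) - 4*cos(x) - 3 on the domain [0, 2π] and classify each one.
f'(x) = 4*sqrt(2)*sin(x + pi/4) + 1

Solve f'(x) = 0 on [0, 2π]:
  f'(x) = 0 ⇔ 4*sin(x) + 4*cos(x) = -1. Write the left side as R·cos(x + φ) with R = √(4² + (-4)²) = 4*sqrt(2), cos φ = sqrt(2)/2, sin φ = -sqrt(2)/2; then cos(x + φ) = -sqrt(2)/8. Solve for x and keep the solutions lying in [0, 2π].
  ⇒ x = atan((-1 + sqrt(31))/(-sqrt(31) - 1)) + pi ≈ 2.5339, atan((-sqrt(31) - 1)/(-1 + sqrt(31))) + 2*pi ≈ 5.3201

f''(x) = 4*sqrt(2)*cos(x + pi/4)
Second-derivative test at each critical point:
  f''(2.5339) = -5.5678 < 0 → local maximum
  f''(5.3201) = 5.5678 > 0 → local minimum

Critical points: x = atan((-1 + sqrt(31))/(-sqrt(31) - 1)) + pi ≈ 2.5339 (local maximum); x = atan((-sqrt(31) - 1)/(-1 + sqrt(31))) + 2*pi ≈ 5.3201 (local minimum)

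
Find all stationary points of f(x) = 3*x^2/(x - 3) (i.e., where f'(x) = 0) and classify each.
f'(x) = 3*x*(x - 6)/(x^2 - 6*x + 9)

Solve f'(x) = 0:
  f'(x) = 3*x*(x - 6)/(x - 3)^2; the denominator is positive wherever f is defined, so f'(x) = 0 ⇔ 3*x^2 - 18*x = 0.
  Factor: 3*x^2 - 18*x = 3*x*(x - 6) = 0.
  ⇒ x = 0, 6

f''(x) = 54/(x^3 - 9*x^2 + 27*x - 27)
Second-derivative test at each critical point:
  f''(0) = -2 < 0 → local maximum
  f''(6) = 2 > 0 → local minimum

Critical points: x = 0 (local maximum); x = 6 (local minimum)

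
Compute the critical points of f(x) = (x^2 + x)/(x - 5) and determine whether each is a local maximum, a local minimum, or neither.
f'(x) = (x^2 - 10*x - 5)/(x^2 - 10*x + 25)

Solve f'(x) = 0:
  f'(x) = (x^2 - 10*x - 5)/(x - 5)^2; the denominator is positive wherever f is defined, so f'(x) = 0 ⇔ x^2 - 10*x - 5 = 0.
  x^2 - 10*x - 5 = 0 has no rational roots; quadratic formula: x = (10 ± √120)/2.
  ⇒ x = 5 - sqrt(30) ≈ -0.4772, 5 + sqrt(30) ≈ 10.4772

f''(x) = 60/(x^3 - 15*x^2 + 75*x - 125)
Second-derivative test at each critical point:
  f''(-0.4772) = -0.3651 < 0 → local maximum
  f''(10.4772) = 0.3651 > 0 → local minimum

Critical points: x = 5 - sqrt(30) ≈ -0.4772 (local maximum); x = 5 + sqrt(30) ≈ 10.4772 (local minimum)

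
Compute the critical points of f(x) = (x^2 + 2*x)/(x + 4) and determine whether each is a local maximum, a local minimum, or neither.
f'(x) = (x^2 + 8*x + 8)/(x^2 + 8*x + 16)

Solve f'(x) = 0:
  f'(x) = (x^2 + 8*x + 8)/(x + 4)^2; the denominator is positive wherever f is defined, so f'(x) = 0 ⇔ x^2 + 8*x + 8 = 0.
  x^2 + 8*x + 8 = 0 has no rational roots; quadratic formula: x = (-8 ± √32)/2.
  ⇒ x = -4 - 2*sqrt(2) ≈ -6.8284, -4 + 2*sqrt(2) ≈ -1.1716

f''(x) = 16/(x^3 + 12*x^2 + 48*x + 64)
Second-derivative test at each critical point:
  f''(-6.8284) = -0.7071 < 0 → local maximum
  f''(-1.1716) = 0.7071 > 0 → local minimum

Critical points: x = -4 - 2*sqrt(2) ≈ -6.8284 (local maximum); x = -4 + 2*sqrt(2) ≈ -1.1716 (local minimum)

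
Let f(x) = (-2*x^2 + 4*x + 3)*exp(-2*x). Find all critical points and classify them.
f'(x) = 2*(2*x^2 - 6*x - 1)*exp(-2*x)

Solve f'(x) = 0:
  f'(x) = (4*x^2 - 12*x - 2)·exp(-2*x) and exp(-2*x) > 0 for every x, so f'(x) = 0 ⇔ 4*x^2 - 12*x - 2 = 0.
  Factor: 4*x^2 - 12*x - 2 = 2*(2*x^2 - 6*x - 1); 2*x^2 - 6*x - 1 = 0 has no rational roots; quadratic formula: x = (6 ± √44)/4.
  ⇒ x = 3/2 - sqrt(11)/2 ≈ -0.1583, 3/2 + sqrt(11)/2 ≈ 3.1583

f''(x) = 8*(-x^2 + 4*x - 1)*exp(-2*x)
Second-derivative test at each critical point:
  f''(-0.1583) = -18.2081 < 0 → local maximum
  f''(3.1583) = 0.0240 > 0 → local minimum

Critical points: x = 3/2 - sqrt(11)/2 ≈ -0.1583 (local maximum); x = 3/2 + sqrt(11)/2 ≈ 3.1583 (local minimum)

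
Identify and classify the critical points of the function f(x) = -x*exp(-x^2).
f'(x) = (2*x^2 - 1)*exp(-x^2)

Solve f'(x) = 0:
  f'(x) = (2*x^2 - 1)·exp(-x^2) and exp(-x^2) > 0 for every x, so f'(x) = 0 ⇔ 2*x^2 - 1 = 0.
  2*x^2 - 1 = 0 has no rational roots; quadratic formula: x = (0 ± √8)/4.
  ⇒ x = -sqrt(2)/2 ≈ -0.7071, sqrt(2)/2 ≈ 0.7071

f''(x) = (-4*x^3 + 6*x)*exp(-x^2)
Second-derivative test at each critical point:
  f''(-0.7071) = -1.7155 < 0 → local maximum
  f''(0.7071) = 1.7155 > 0 → local minimum

Critical points: x = -sqrt(2)/2 ≈ -0.7071 (local maximum); x = sqrt(2)/2 ≈ 0.7071 (local minimum)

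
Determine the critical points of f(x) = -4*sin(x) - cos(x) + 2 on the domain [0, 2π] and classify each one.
f'(x) = sin(x) - 4*cos(x)

Solve f'(x) = 0 on [0, 2π]:
  f'(x) = 0 ⇔ -4*cos(x) = -sin(x) ⇔ tan(x) = 4, i.e. x = arctan(4) + nπ; keep the solutions lying in [0, 2π].
  ⇒ x = atan(4) ≈ 1.3258, atan(4) + pi ≈ 4.4674

f''(x) = 4*sin(x) + cos(x)
Second-derivative test at each critical point:
  f''(1.3258) = 4.1231 > 0 → local minimum
  f''(4.4674) = -4.1231 < 0 → local maximum

Critical points: x = atan(4) ≈ 1.3258 (local minimum); x = atan(4) + pi ≈ 4.4674 (local maximum)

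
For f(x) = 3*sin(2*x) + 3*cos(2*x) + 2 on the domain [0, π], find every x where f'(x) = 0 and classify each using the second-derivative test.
f'(x) = 6*sqrt(2)*cos(2*x + pi/4)

Solve f'(x) = 0 on [0, π]:
  f'(x) = 0 ⇔ 3*cos(2*x) = 3*sin(2*x) ⇔ tan(2*x) = 1, i.e. 2*x = arctan(1) + nπ; keep the solutions lying in [0, π].
  ⇒ x = pi/8 ≈ 0.3927, 5*pi/8 ≈ 1.9635

f''(x) = -12*sqrt(2)*sin(2*x + pi/4)
Second-derivative test at each critical point:
  f''(0.3927) = -16.9706 < 0 → local maximum
  f''(1.9635) = 16.9706 > 0 → local minimum

Critical points: x = pi/8 ≈ 0.3927 (local maximum); x = 5*pi/8 ≈ 1.9635 (local minimum)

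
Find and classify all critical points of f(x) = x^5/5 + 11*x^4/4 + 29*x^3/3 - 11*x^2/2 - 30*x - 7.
f'(x) = x^4 + 11*x^3 + 29*x^2 - 11*x - 30

Solve f'(x) = 0:
  Factor: x^4 + 11*x^3 + 29*x^2 - 11*x - 30 = (x - 1)*(x + 1)*(x + 5)*(x + 6) = 0.
  ⇒ x = -6, -5, -1, 1

f''(x) = 4*x^3 + 33*x^2 + 58*x - 11
Second-derivative test at each critical point:
  f''(-6) = -35 < 0 → local maximum
  f''(-5) = 24 > 0 → local minimum
  f''(-1) = -40 < 0 → local maximum
  f''(1) = 84 > 0 → local minimum

Critical points: x = -6 (local maximum); x = -5 (local minimum); x = -1 (local maximum); x = 1 (local minimum)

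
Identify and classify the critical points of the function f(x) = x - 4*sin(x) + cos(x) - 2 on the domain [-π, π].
f'(x) = -sin(x) - 4*cos(x) + 1

Solve f'(x) = 0 on [-π, π]:
  f'(x) = 0 ⇔ -sin(x) - 4*cos(x) = -1. Write the left side as R·cos(x + φ) with R = √((-4)² + 1²) = sqrt(17), cos φ = -4*sqrt(17)/17, sin φ = sqrt(17)/17; then cos(x + φ) = -sqrt(17)/17. Solve for x and keep the solutions lying in [-π, π].
  ⇒ x = -atan(15/8) ≈ -1.0808, pi/2 ≈ 1.5708

f''(x) = 4*sin(x) - cos(x)
Second-derivative test at each critical point:
  f''(-1.0808) = -4 < 0 → local maximum
  f''(1.5708) = 4 > 0 → local minimum

Critical points: x = -atan(15/8) ≈ -1.0808 (local maximum); x = pi/2 ≈ 1.5708 (local minimum)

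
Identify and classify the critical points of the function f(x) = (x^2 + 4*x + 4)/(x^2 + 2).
f'(x) = 4*(-x^2 - x + 2)/(x^4 + 4*x^2 + 4)

Solve f'(x) = 0:
  f'(x) = -4*(x - 1)*(x + 2)/(x^2 + 2)^2; the denominator is positive wherever f is defined, so f'(x) = 0 ⇔ -4*x^2 - 4*x + 8 = 0.
  Factor: -4*x^2 - 4*x + 8 = -4*(x - 1)*(x + 2) = 0.
  ⇒ x = -2, 1

f''(x) = 4*(2*x^3 + 3*x^2 - 12*x - 2)/(x^6 + 6*x^4 + 12*x^2 + 8)
Second-derivative test at each critical point:
  f''(-2) = 1/3 > 0 → local minimum
  f''(1) = -4/3 < 0 → local maximum

Critical points: x = -2 (local minimum); x = 1 (local maximum)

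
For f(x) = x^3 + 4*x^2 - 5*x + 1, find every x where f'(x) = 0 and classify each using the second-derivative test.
f'(x) = 3*x^2 + 8*x - 5

Solve f'(x) = 0:
  3*x^2 + 8*x - 5 = 0 has no rational roots; quadratic formula: x = (-8 ± √124)/6.
  ⇒ x = -sqrt(31)/3 - 4/3 ≈ -3.1893, -4/3 + sqrt(31)/3 ≈ 0.5226

f''(x) = 6*x + 8
Second-derivative test at each critical point:
  f''(-3.1893) = -11.1355 < 0 → local maximum
  f''(0.5226) = 11.1355 > 0 → local minimum

Critical points: x = -sqrt(31)/3 - 4/3 ≈ -3.1893 (local maximum); x = -4/3 + sqrt(31)/3 ≈ 0.5226 (local minimum)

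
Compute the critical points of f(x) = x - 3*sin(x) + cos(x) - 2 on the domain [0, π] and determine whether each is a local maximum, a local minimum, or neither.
f'(x) = -sin(x) - 3*cos(x) + 1

Solve f'(x) = 0 on [0, π]:
  f'(x) = 0 ⇔ -sin(x) - 3*cos(x) = -1. Write the left side as R·cos(x + φ) with R = √((-3)² + 1²) = sqrt(10), cos φ = -3*sqrt(10)/10, sin φ = sqrt(10)/10; then cos(x + φ) = -sqrt(10)/10. Solve for x and keep the solutions lying in [0, π].
  ⇒ x = pi/2 ≈ 1.5708

f''(x) = 3*sin(x) - cos(x)
Second-derivative test at each critical point:
  f''(1.5708) = 3 > 0 → local minimum

Critical points: x = pi/2 ≈ 1.5708 (local minimum)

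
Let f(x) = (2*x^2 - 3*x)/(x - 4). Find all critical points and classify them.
f'(x) = 2*(x^2 - 8*x + 6)/(x^2 - 8*x + 16)

Solve f'(x) = 0:
  f'(x) = 2*(x^2 - 8*x + 6)/(x - 4)^2; the denominator is positive wherever f is defined, so f'(x) = 0 ⇔ 2*x^2 - 16*x + 12 = 0.
  Factor: 2*x^2 - 16*x + 12 = 2*(x^2 - 8*x + 6); x^2 - 8*x + 6 = 0 has no rational roots; quadratic formula: x = (8 ± √40)/2.
  ⇒ x = 4 - sqrt(10) ≈ 0.8377, sqrt(10) + 4 ≈ 7.1623

f''(x) = 40/(x^3 - 12*x^2 + 48*x - 64)
Second-derivative test at each critical point:
  f''(0.8377) = -1.2649 < 0 → local maximum
  f''(7.1623) = 1.2649 > 0 → local minimum

Critical points: x = 4 - sqrt(10) ≈ 0.8377 (local maximum); x = sqrt(10) + 4 ≈ 7.1623 (local minimum)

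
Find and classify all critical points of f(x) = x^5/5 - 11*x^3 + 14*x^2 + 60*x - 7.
f'(x) = x^4 - 33*x^2 + 28*x + 60

Solve f'(x) = 0:
  Factor: x^4 - 33*x^2 + 28*x + 60 = (x - 5)*(x - 2)*(x + 1)*(x + 6) = 0.
  ⇒ x = -6, -1, 2, 5

f''(x) = 4*x^3 - 66*x + 28
Second-derivative test at each critical point:
  f''(-6) = -440 < 0 → local maximum
  f''(-1) = 90 > 0 → local minimum
  f''(2) = -72 < 0 → local maximum
  f''(5) = 198 > 0 → local minimum

Critical points: x = -6 (local maximum); x = -1 (local minimum); x = 2 (local maximum); x = 5 (local minimum)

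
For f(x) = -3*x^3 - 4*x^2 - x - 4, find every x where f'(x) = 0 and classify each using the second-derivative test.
f'(x) = -9*x^2 - 8*x - 1

Solve f'(x) = 0:
  9*x^2 + 8*x + 1 = 0 has no rational roots; quadratic formula: x = (-8 ± √28)/18.
  ⇒ x = -4/9 - sqrt(7)/9 ≈ -0.7384, -4/9 + sqrt(7)/9 ≈ -0.1505

f''(x) = -18*x - 8
Second-derivative test at each critical point:
  f''(-0.7384) = 5.2915 > 0 → local minimum
  f''(-0.1505) = -5.2915 < 0 → local maximum

Critical points: x = -4/9 - sqrt(7)/9 ≈ -0.7384 (local minimum); x = -4/9 + sqrt(7)/9 ≈ -0.1505 (local maximum)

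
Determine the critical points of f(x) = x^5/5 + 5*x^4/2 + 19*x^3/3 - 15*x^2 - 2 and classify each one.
f'(x) = x*(x^3 + 10*x^2 + 19*x - 30)

Solve f'(x) = 0:
  Factor: x^4 + 10*x^3 + 19*x^2 - 30*x = x*(x - 1)*(x + 5)*(x + 6) = 0.
  ⇒ x = -6, -5, 0, 1

f''(x) = 4*x^3 + 30*x^2 + 38*x - 30
Second-derivative test at each critical point:
  f''(-6) = -42 < 0 → local maximum
  f''(-5) = 30 > 0 → local minimum
  f''(0) = -30 < 0 → local maximum
  f''(1) = 42 > 0 → local minimum

Critical points: x = -6 (local maximum); x = -5 (local minimum); x = 0 (local maximum); x = 1 (local minimum)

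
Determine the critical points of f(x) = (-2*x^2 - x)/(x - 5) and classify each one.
f'(x) = (-2*x^2 + 20*x + 5)/(x^2 - 10*x + 25)

Solve f'(x) = 0:
  f'(x) = -(2*x^2 - 20*x - 5)/(x - 5)^2; the denominator is positive wherever f is defined, so f'(x) = 0 ⇔ -2*x^2 + 20*x + 5 = 0.
  2*x^2 - 20*x - 5 = 0 has no rational roots; quadratic formula: x = (20 ± √440)/4.
  ⇒ x = 5 - sqrt(110)/2 ≈ -0.2440, 5 + sqrt(110)/2 ≈ 10.2440

f''(x) = -110/(x^3 - 15*x^2 + 75*x - 125)
Second-derivative test at each critical point:
  f''(-0.2440) = 0.7628 > 0 → local minimum
  f''(10.2440) = -0.7628 < 0 → local maximum

Critical points: x = 5 - sqrt(110)/2 ≈ -0.2440 (local minimum); x = 5 + sqrt(110)/2 ≈ 10.2440 (local maximum)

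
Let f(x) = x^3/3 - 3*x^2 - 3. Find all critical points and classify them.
f'(x) = x*(x - 6)

Solve f'(x) = 0:
  Factor: x^2 - 6*x = x*(x - 6) = 0.
  ⇒ x = 0, 6

f''(x) = 2*x - 6
Second-derivative test at each critical point:
  f''(0) = -6 < 0 → local maximum
  f''(6) = 6 > 0 → local minimum

Critical points: x = 0 (local maximum); x = 6 (local minimum)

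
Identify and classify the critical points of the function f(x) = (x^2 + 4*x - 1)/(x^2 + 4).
f'(x) = 2*(-2*x^2 + 5*x + 8)/(x^4 + 8*x^2 + 16)

Solve f'(x) = 0:
  f'(x) = -2*(2*x^2 - 5*x - 8)/(x^2 + 4)^2; the denominator is positive wherever f is defined, so f'(x) = 0 ⇔ -4*x^2 + 10*x + 16 = 0.
  Factor: -4*x^2 + 10*x + 16 = -2*(2*x^2 - 5*x - 8); 2*x^2 - 5*x - 8 = 0 has no rational roots; quadratic formula: x = (5 ± √89)/4.
  ⇒ x = 5/4 - sqrt(89)/4 ≈ -1.1085, 5/4 + sqrt(89)/4 ≈ 3.6085

f''(x) = 2*(4*x^3 - 15*x^2 - 48*x + 20)/(x^6 + 12*x^4 + 48*x^2 + 64)
Second-derivative test at each critical point:
  f''(-1.1085) = 0.6901 > 0 → local minimum
  f''(3.6085) = -0.0651 < 0 → local maximum

Critical points: x = 5/4 - sqrt(89)/4 ≈ -1.1085 (local minimum); x = 5/4 + sqrt(89)/4 ≈ 3.6085 (local maximum)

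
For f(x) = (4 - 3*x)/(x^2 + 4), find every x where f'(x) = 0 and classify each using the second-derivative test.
f'(x) = (3*x^2 - 8*x - 12)/(x^4 + 8*x^2 + 16)

Solve f'(x) = 0:
  f'(x) = (3*x^2 - 8*x - 12)/(x^2 + 4)^2; the denominator is positive wherever f is defined, so f'(x) = 0 ⇔ 3*x^2 - 8*x - 12 = 0.
  3*x^2 - 8*x - 12 = 0 has no rational roots; quadratic formula: x = (8 ± √208)/6.
  ⇒ x = 4/3 - 2*sqrt(13)/3 ≈ -1.0704, 4/3 + 2*sqrt(13)/3 ≈ 3.7370

f''(x) = 2*(4*x^2*(4 - 3*x) + (9*x - 4)*(x^2 + 4))/(x^2 + 4)^3
Second-derivative test at each critical point:
  f''(-1.0704) = -0.5447 < 0 → local maximum
  f''(3.7370) = 0.0447 > 0 → local minimum

Critical points: x = 4/3 - 2*sqrt(13)/3 ≈ -1.0704 (local maximum); x = 4/3 + 2*sqrt(13)/3 ≈ 3.7370 (local minimum)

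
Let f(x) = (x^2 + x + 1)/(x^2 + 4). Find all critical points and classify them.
f'(x) = (-x^2 + 6*x + 4)/(x^4 + 8*x^2 + 16)

Solve f'(x) = 0:
  f'(x) = -(x^2 - 6*x - 4)/(x^2 + 4)^2; the denominator is positive wherever f is defined, so f'(x) = 0 ⇔ -x^2 + 6*x + 4 = 0.
  x^2 - 6*x - 4 = 0 has no rational roots; quadratic formula: x = (6 ± √52)/2.
  ⇒ x = 3 - sqrt(13) ≈ -0.6056, 3 + sqrt(13) ≈ 6.6056

f''(x) = 2*(x^3 - 9*x^2 - 12*x + 12)/(x^6 + 12*x^4 + 48*x^2 + 64)
Second-derivative test at each critical point:
  f''(-0.6056) = 0.3782 > 0 → local minimum
  f''(6.6056) = -0.0032 < 0 → local maximum

Critical points: x = 3 - sqrt(13) ≈ -0.6056 (local minimum); x = 3 + sqrt(13) ≈ 6.6056 (local maximum)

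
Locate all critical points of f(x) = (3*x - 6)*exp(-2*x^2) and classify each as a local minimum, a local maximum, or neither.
f'(x) = 3*(-4*x*(x - 2) + 1)*exp(-2*x^2)

Solve f'(x) = 0:
  f'(x) = (-12*x^2 + 24*x + 3)·exp(-2*x^2) and exp(-2*x^2) > 0 for every x, so f'(x) = 0 ⇔ -12*x^2 + 24*x + 3 = 0.
  Factor: -12*x^2 + 24*x + 3 = -3*(4*x^2 - 8*x - 1); 4*x^2 - 8*x - 1 = 0 has no rational roots; quadratic formula: x = (8 ± √80)/8.
  ⇒ x = 1 - sqrt(5)/2 ≈ -0.1180, 1 + sqrt(5)/2 ≈ 2.1180

f''(x) = 12*(4*x^2*(x - 2) - 3*x + 2)*exp(-2*x^2)
Second-derivative test at each critical point:
  f''(-0.1180) = 26.0955 > 0 → local minimum
  f''(2.1180) = -0.0034 < 0 → local maximum

Critical points: x = 1 - sqrt(5)/2 ≈ -0.1180 (local minimum); x = 1 + sqrt(5)/2 ≈ 2.1180 (local maximum)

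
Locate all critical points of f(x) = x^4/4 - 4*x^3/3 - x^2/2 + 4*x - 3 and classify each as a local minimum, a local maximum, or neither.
f'(x) = x^3 - 4*x^2 - x + 4

Solve f'(x) = 0:
  Factor: x^3 - 4*x^2 - x + 4 = (x - 4)*(x - 1)*(x + 1) = 0.
  ⇒ x = -1, 1, 4

f''(x) = 3*x^2 - 8*x - 1
Second-derivative test at each critical point:
  f''(-1) = 10 > 0 → local minimum
  f''(1) = -6 < 0 → local maximum
  f''(4) = 15 > 0 → local minimum

Critical points: x = -1 (local minimum); x = 1 (local maximum); x = 4 (local minimum)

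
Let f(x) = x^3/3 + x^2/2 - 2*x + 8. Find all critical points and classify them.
f'(x) = x^2 + x - 2

Solve f'(x) = 0:
  Factor: x^2 + x - 2 = (x - 1)*(x + 2) = 0.
  ⇒ x = -2, 1

f''(x) = 2*x + 1
Second-derivative test at each critical point:
  f''(-2) = -3 < 0 → local maximum
  f''(1) = 3 > 0 → local minimum

Critical points: x = -2 (local maximum); x = 1 (local minimum)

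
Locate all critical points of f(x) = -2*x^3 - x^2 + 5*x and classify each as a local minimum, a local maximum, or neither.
f'(x) = -6*x^2 - 2*x + 5

Solve f'(x) = 0:
  6*x^2 + 2*x - 5 = 0 has no rational roots; quadratic formula: x = (-2 ± √124)/12.
  ⇒ x = -sqrt(31)/6 - 1/6 ≈ -1.0946, -1/6 + sqrt(31)/6 ≈ 0.7613

f''(x) = -12*x - 2
Second-derivative test at each critical point:
  f''(-1.0946) = 11.1355 > 0 → local minimum
  f''(0.7613) = -11.1355 < 0 → local maximum

Critical points: x = -sqrt(31)/6 - 1/6 ≈ -1.0946 (local minimum); x = -1/6 + sqrt(31)/6 ≈ 0.7613 (local maximum)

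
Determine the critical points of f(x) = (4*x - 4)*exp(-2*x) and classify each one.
f'(x) = 4*(3 - 2*x)*exp(-2*x)

Solve f'(x) = 0:
  f'(x) = (12 - 8*x)·exp(-2*x) and exp(-2*x) > 0 for every x, so f'(x) = 0 ⇔ 12 - 8*x = 0.
  Factor: 12 - 8*x = -4*(2*x - 3) = 0.
  ⇒ x = 3/2

f''(x) = 16*(x - 2)*exp(-2*x)
Second-derivative test at each critical point:
  f''(3/2) = -0.3983 < 0 → local maximum

Critical points: x = 3/2 (local maximum)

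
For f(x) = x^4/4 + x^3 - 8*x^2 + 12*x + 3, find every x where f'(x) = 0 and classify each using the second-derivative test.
f'(x) = x^3 + 3*x^2 - 16*x + 12

Solve f'(x) = 0:
  Factor: x^3 + 3*x^2 - 16*x + 12 = (x - 2)*(x - 1)*(x + 6) = 0.
  ⇒ x = -6, 1, 2

f''(x) = 3*x^2 + 6*x - 16
Second-derivative test at each critical point:
  f''(-6) = 56 > 0 → local minimum
  f''(1) = -7 < 0 → local maximum
  f''(2) = 8 > 0 → local minimum

Critical points: x = -6 (local minimum); x = 1 (local maximum); x = 2 (local minimum)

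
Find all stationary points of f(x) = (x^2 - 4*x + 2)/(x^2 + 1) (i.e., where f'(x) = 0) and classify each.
f'(x) = 2*(2*x^2 - x - 2)/(x^4 + 2*x^2 + 1)

Solve f'(x) = 0:
  f'(x) = 2*(2*x^2 - x - 2)/(x^2 + 1)^2; the denominator is positive wherever f is defined, so f'(x) = 0 ⇔ 4*x^2 - 2*x - 4 = 0.
  Factor: 4*x^2 - 2*x - 4 = 2*(2*x^2 - x - 2); 2*x^2 - x - 2 = 0 has no rational roots; quadratic formula: x = (1 ± √17)/4.
  ⇒ x = 1/4 - sqrt(17)/4 ≈ -0.7808, 1/4 + sqrt(17)/4 ≈ 1.2808

f''(x) = 2*(-4*x^3 + 3*x^2 + 12*x - 1)/(x^6 + 3*x^4 + 3*x^2 + 1)
Second-derivative test at each critical point:
  f''(-0.7808) = -3.1828 < 0 → local maximum
  f''(1.2808) = 1.1828 > 0 → local minimum

Critical points: x = 1/4 - sqrt(17)/4 ≈ -0.7808 (local maximum); x = 1/4 + sqrt(17)/4 ≈ 1.2808 (local minimum)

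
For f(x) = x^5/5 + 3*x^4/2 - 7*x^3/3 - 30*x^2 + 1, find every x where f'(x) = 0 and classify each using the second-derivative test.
f'(x) = x*(x^3 + 6*x^2 - 7*x - 60)

Solve f'(x) = 0:
  Factor: x^4 + 6*x^3 - 7*x^2 - 60*x = x*(x - 3)*(x + 4)*(x + 5) = 0.
  ⇒ x = -5, -4, 0, 3

f''(x) = 4*x^3 + 18*x^2 - 14*x - 60
Second-derivative test at each critical point:
  f''(-5) = -40 < 0 → local maximum
  f''(-4) = 28 > 0 → local minimum
  f''(0) = -60 < 0 → local maximum
  f''(3) = 168 > 0 → local minimum

Critical points: x = -5 (local maximum); x = -4 (local minimum); x = 0 (local maximum); x = 3 (local minimum)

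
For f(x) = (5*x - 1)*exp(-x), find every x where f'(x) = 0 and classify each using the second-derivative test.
f'(x) = (6 - 5*x)*exp(-x)

Solve f'(x) = 0:
  f'(x) = (6 - 5*x)·exp(-x) and exp(-x) > 0 for every x, so f'(x) = 0 ⇔ 6 - 5*x = 0.
  6 - 5*x = 0.
  ⇒ x = 6/5

f''(x) = (5*x - 11)*exp(-x)
Second-derivative test at each critical point:
  f''(6/5) = -1.5060 < 0 → local maximum

Critical points: x = 6/5 (local maximum)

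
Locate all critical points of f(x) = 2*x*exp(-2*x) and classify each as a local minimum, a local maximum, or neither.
f'(x) = 2*(1 - 2*x)*exp(-2*x)

Solve f'(x) = 0:
  f'(x) = (2 - 4*x)·exp(-2*x) and exp(-2*x) > 0 for every x, so f'(x) = 0 ⇔ 2 - 4*x = 0.
  Factor: 2 - 4*x = -2*(2*x - 1) = 0.
  ⇒ x = 1/2

f''(x) = 8*(x - 1)*exp(-2*x)
Second-derivative test at each critical point:
  f''(1/2) = -1.4715 < 0 → local maximum

Critical points: x = 1/2 (local maximum)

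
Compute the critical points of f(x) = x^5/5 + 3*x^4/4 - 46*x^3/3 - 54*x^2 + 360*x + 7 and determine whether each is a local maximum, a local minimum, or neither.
f'(x) = x^4 + 3*x^3 - 46*x^2 - 108*x + 360

Solve f'(x) = 0:
  Factor: x^4 + 3*x^3 - 46*x^2 - 108*x + 360 = (x - 6)*(x - 2)*(x + 5)*(x + 6) = 0.
  ⇒ x = -6, -5, 2, 6

f''(x) = 4*x^3 + 9*x^2 - 92*x - 108
Second-derivative test at each critical point:
  f''(-6) = -96 < 0 → local maximum
  f''(-5) = 77 > 0 → local minimum
  f''(2) = -224 < 0 → local maximum
  f''(6) = 528 > 0 → local minimum

Critical points: x = -6 (local maximum); x = -5 (local minimum); x = 2 (local maximum); x = 6 (local minimum)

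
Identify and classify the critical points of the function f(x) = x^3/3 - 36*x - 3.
f'(x) = x^2 - 36

Solve f'(x) = 0:
  Factor: x^2 - 36 = (x - 6)*(x + 6) = 0.
  ⇒ x = -6, 6

f''(x) = 2*x
Second-derivative test at each critical point:
  f''(-6) = -12 < 0 → local maximum
  f''(6) = 12 > 0 → local minimum

Critical points: x = -6 (local maximum); x = 6 (local minimum)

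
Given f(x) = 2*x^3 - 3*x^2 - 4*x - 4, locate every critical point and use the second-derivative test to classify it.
f'(x) = 6*x^2 - 6*x - 4

Solve f'(x) = 0:
  Factor: 6*x^2 - 6*x - 4 = 2*(3*x^2 - 3*x - 2); 3*x^2 - 3*x - 2 = 0 has no rational roots; quadratic formula: x = (3 ± √33)/6.
  ⇒ x = 1/2 - sqrt(33)/6 ≈ -0.4574, 1/2 + sqrt(33)/6 ≈ 1.4574

f''(x) = 12*x - 6
Second-derivative test at each critical point:
  f''(-0.4574) = -11.4891 < 0 → local maximum
  f''(1.4574) = 11.4891 > 0 → local minimum

Critical points: x = 1/2 - sqrt(33)/6 ≈ -0.4574 (local maximum); x = 1/2 + sqrt(33)/6 ≈ 1.4574 (local minimum)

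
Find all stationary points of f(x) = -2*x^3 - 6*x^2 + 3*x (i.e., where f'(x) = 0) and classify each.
f'(x) = -6*x^2 - 12*x + 3

Solve f'(x) = 0:
  Factor: -6*x^2 - 12*x + 3 = -3*(2*x^2 + 4*x - 1); 2*x^2 + 4*x - 1 = 0 has no rational roots; quadratic formula: x = (-4 ± √24)/4.
  ⇒ x = -sqrt(6)/2 - 1 ≈ -2.2247, -1 + sqrt(6)/2 ≈ 0.2247

f''(x) = -12*x - 12
Second-derivative test at each critical point:
  f''(-2.2247) = 14.6969 > 0 → local minimum
  f''(0.2247) = -14.6969 < 0 → local maximum

Critical points: x = -sqrt(6)/2 - 1 ≈ -2.2247 (local minimum); x = -1 + sqrt(6)/2 ≈ 0.2247 (local maximum)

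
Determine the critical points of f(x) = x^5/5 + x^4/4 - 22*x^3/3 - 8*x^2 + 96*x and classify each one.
f'(x) = x^4 + x^3 - 22*x^2 - 16*x + 96

Solve f'(x) = 0:
  Factor: x^4 + x^3 - 22*x^2 - 16*x + 96 = (x - 4)*(x - 2)*(x + 3)*(x + 4) = 0.
  ⇒ x = -4, -3, 2, 4

f''(x) = 4*x^3 + 3*x^2 - 44*x - 16
Second-derivative test at each critical point:
  f''(-4) = -48 < 0 → local maximum
  f''(-3) = 35 > 0 → local minimum
  f''(2) = -60 < 0 → local maximum
  f''(4) = 112 > 0 → local minimum

Critical points: x = -4 (local maximum); x = -3 (local minimum); x = 2 (local maximum); x = 4 (local minimum)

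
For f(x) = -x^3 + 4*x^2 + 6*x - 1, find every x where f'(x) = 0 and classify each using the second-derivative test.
f'(x) = -3*x^2 + 8*x + 6

Solve f'(x) = 0:
  3*x^2 - 8*x - 6 = 0 has no rational roots; quadratic formula: x = (8 ± √136)/6.
  ⇒ x = 4/3 - sqrt(34)/3 ≈ -0.6103, 4/3 + sqrt(34)/3 ≈ 3.2770

f''(x) = 8 - 6*x
Second-derivative test at each critical point:
  f''(-0.6103) = 11.6619 > 0 → local minimum
  f''(3.2770) = -11.6619 < 0 → local maximum

Critical points: x = 4/3 - sqrt(34)/3 ≈ -0.6103 (local minimum); x = 4/3 + sqrt(34)/3 ≈ 3.2770 (local maximum)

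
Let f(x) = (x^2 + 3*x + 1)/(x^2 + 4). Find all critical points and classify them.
f'(x) = 3*(-x^2 + 2*x + 4)/(x^4 + 8*x^2 + 16)

Solve f'(x) = 0:
  f'(x) = -3*(x^2 - 2*x - 4)/(x^2 + 4)^2; the denominator is positive wherever f is defined, so f'(x) = 0 ⇔ -3*x^2 + 6*x + 12 = 0.
  Factor: -3*x^2 + 6*x + 12 = -3*(x^2 - 2*x - 4); x^2 - 2*x - 4 = 0 has no rational roots; quadratic formula: x = (2 ± √20)/2.
  ⇒ x = 1 - sqrt(5) ≈ -1.2361, 1 + sqrt(5) ≈ 3.2361

f''(x) = 6*(x^3 - 3*x^2 - 12*x + 4)/(x^6 + 12*x^4 + 48*x^2 + 64)
Second-derivative test at each critical point:
  f''(-1.2361) = 0.4391 > 0 → local minimum
  f''(3.2361) = -0.0641 < 0 → local maximum

Critical points: x = 1 - sqrt(5) ≈ -1.2361 (local minimum); x = 1 + sqrt(5) ≈ 3.2361 (local maximum)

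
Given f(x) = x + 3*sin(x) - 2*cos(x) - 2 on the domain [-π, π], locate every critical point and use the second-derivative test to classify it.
f'(x) = 2*sin(x) + 3*cos(x) + 1

Solve f'(x) = 0 on [-π, π]:
  f'(x) = 0 ⇔ 2*sin(x) + 3*cos(x) = -1. Write the left side as R·cos(x + φ) with R = √(3² + (-2)²) = sqrt(13), cos φ = 3*sqrt(13)/13, sin φ = -2*sqrt(13)/13; then cos(x + φ) = -sqrt(13)/13. Solve for x and keep the solutions lying in [-π, π].
  ⇒ x = atan((-6*sqrt(3) - 2)/(-3 + 4*sqrt(3))) ≈ -1.2638, atan((-2 + 6*sqrt(3))/(-4*sqrt(3) - 3)) + pi ≈ 2.4398

f''(x) = -3*sin(x) + 2*cos(x)
Second-derivative test at each critical point:
  f''(-1.2638) = 3.4641 > 0 → local minimum
  f''(2.4398) = -3.4641 < 0 → local maximum

Critical points: x = atan((-6*sqrt(3) - 2)/(-3 + 4*sqrt(3))) ≈ -1.2638 (local minimum); x = atan((-2 + 6*sqrt(3))/(-4*sqrt(3) - 3)) + pi ≈ 2.4398 (local maximum)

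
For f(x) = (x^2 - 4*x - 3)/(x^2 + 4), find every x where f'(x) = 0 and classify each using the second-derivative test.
f'(x) = 2*(2*x^2 + 7*x - 8)/(x^4 + 8*x^2 + 16)

Solve f'(x) = 0:
  f'(x) = 2*(2*x^2 + 7*x - 8)/(x^2 + 4)^2; the denominator is positive wherever f is defined, so f'(x) = 0 ⇔ 4*x^2 + 14*x - 16 = 0.
  Factor: 4*x^2 + 14*x - 16 = 2*(2*x^2 + 7*x - 8); 2*x^2 + 7*x - 8 = 0 has no rational roots; quadratic formula: x = (-7 ± √113)/4.
  ⇒ x = -sqrt(113)/4 - 7/4 ≈ -4.4075, -7/4 + sqrt(113)/4 ≈ 0.9075

f''(x) = 2*(-4*x^3 - 21*x^2 + 48*x + 28)/(x^6 + 12*x^4 + 48*x^2 + 64)
Second-derivative test at each critical point:
  f''(-4.4075) = -0.0387 < 0 → local maximum
  f''(0.9075) = 0.9137 > 0 → local minimum

Critical points: x = -sqrt(113)/4 - 7/4 ≈ -4.4075 (local maximum); x = -7/4 + sqrt(113)/4 ≈ 0.9075 (local minimum)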